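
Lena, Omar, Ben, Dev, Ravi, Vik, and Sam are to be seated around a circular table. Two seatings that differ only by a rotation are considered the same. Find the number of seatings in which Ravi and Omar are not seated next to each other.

All circular seatings of 7 people number (6)! = 720.
Those with Ravi next to Omar: fuse the pair into one unit and seat 6 units around a circle — 2·(5)! = 240.
Subtracting, 720 − 240 = 480.

480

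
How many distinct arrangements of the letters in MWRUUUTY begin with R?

840

Fix R in the first position and arrange the remaining 7 letters.
Those 7 letters have U appearing 3 times, giving (7)!/(3!) = 840.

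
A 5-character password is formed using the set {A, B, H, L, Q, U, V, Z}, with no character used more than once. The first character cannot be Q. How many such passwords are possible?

The first character has 8−1 = 7 choices (anything except Q).
The remaining 4 characters are filled from the other 7 symbols without repetition: 7 × 6 × 5 × 4 = 840.
Total: 7 × 840 = 5880.

5880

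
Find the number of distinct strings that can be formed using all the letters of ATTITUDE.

Letter multiplicities in ATTITUDE: A×1, D×1, E×1, I×1, T×3, U×1.
Dividing 8! = 40320 by 3! = 6 for the repeated letters gives 6720.

6720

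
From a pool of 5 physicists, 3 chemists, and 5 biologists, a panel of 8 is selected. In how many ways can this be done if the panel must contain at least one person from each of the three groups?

1240

With no constraint there are C(13,8) = 1287 possible selections.
Selections missing a whole group: no physicists → C(8,8) = 1; no chemists → C(10,8) = 45; no biologists → C(8,8) = 1.
Add back selections omitting two groups (i.e. drawn from a single group): C(5,8) + C(3,8) + C(5,8) = 0.
By inclusion–exclusion: 1287 − 47 + 0 = 1240.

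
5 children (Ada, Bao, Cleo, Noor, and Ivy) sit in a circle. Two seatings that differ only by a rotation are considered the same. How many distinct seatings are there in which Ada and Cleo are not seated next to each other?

12

All circular seatings of 5 people number (4)! = 24.
Those with Ada next to Cleo: fuse the pair into one unit and seat 4 units around a circle — 2·(3)! = 12.
Subtracting, 24 − 12 = 12.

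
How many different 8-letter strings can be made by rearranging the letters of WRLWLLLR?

The 8 letters of WRLWLLLR have repeats: L appearing 4 times, R appearing twice, and W appearing twice.
Dividing 8! = 40320 by 4!·2!·2! = 96 for the repeated letters gives 420.

420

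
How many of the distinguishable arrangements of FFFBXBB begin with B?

Fix B in the first position and arrange the remaining 6 letters.
Those 6 letters have B appearing twice and F appearing 3 times, giving (6)!/(3!·2!) = 60.

60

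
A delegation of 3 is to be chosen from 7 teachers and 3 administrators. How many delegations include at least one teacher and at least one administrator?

With no constraint there are C(10,3) = 120 possible selections.
Selections missing a whole group: no teachers → C(3,3) = 1; no administrators → C(7,3) = 35.
Both groups omitted at once is impossible, so 120 − 36 = 84.

84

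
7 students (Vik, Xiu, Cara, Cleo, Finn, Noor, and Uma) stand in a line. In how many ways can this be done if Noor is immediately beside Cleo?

Treat {Noor, Cleo} as a single unit. There are 6 units to order, and the pair itself can be ordered 2 ways.
That gives 2 × 6! = 2 × 720 = 1440.

1440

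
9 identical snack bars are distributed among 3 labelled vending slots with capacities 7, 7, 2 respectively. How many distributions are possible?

21

By stars and bars, unrestricted non-negative solutions to x_1+…+x_3 = 9 number C(9+2,2) = 55.
Subtract solutions that violate a single cap (substitute x_i' = x_i − (cap_i+1)): x_1 ≥ 8 gives C(3,2) = 3; x_2 ≥ 8 gives C(3,2) = 3; x_3 ≥ 3 gives C(8,2) = 28. Together 34.
No two caps can be exceeded simultaneously, so the pair terms are all 0.
By inclusion–exclusion the count is 55 − 34 + 0 = 21.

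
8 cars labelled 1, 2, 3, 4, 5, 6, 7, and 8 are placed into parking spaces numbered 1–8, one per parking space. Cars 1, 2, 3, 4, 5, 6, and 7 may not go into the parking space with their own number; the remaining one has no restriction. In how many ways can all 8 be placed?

Let Aᵢ (for 1 ≤ i ≤ 7) be the placements that put car i in its forbidden parking space. Any j of these fix j positions, leaving (8−j)! ways to fill the rest, and there are C(7,j) ways to pick which j.
By inclusion–exclusion, the number of valid placements is Σ_{j=0}^{7} (−1)^j C(7,j)·(8−j)!.
Computing: 40320 − 35280 + 15120 − 4200 + 840 − 126 + 14 − 1 = 16687.

16687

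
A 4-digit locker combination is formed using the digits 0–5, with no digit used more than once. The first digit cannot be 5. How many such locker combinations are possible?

300

The first digit has 6−1 = 5 choices (anything except 5).
The remaining 3 digits are filled from the other 5 symbols without repetition: 5 × 4 × 3 = 60.
Total: 5 × 60 = 300.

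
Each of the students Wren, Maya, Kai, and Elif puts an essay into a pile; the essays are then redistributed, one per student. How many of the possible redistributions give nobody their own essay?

9

This is the derangement count D_4: permutations of 4 items with no fixed point.
By inclusion–exclusion this is Σ_{j=0}^{4} (−1)^j C(4,j)·(4−j)!.
Computing: 24 − 24 + 12 − 4 + 1 = 9.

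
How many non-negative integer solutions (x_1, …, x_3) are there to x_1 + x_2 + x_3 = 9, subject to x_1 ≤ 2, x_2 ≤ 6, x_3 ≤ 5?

Ignoring the caps, the number of non-negative solutions to x_1+…+x_3 = 9 is C(11,2) = 55.
Subtract solutions that violate a single cap (substitute x_i' = x_i − (cap_i+1)): x_1 ≥ 3 gives C(8,2) = 28; x_2 ≥ 7 gives C(4,2) = 6; x_3 ≥ 6 gives C(5,2) = 10. Together 44.
Add back pairs where two caps are both exceeded: 0 + 1 + 0 = 1.
By inclusion–exclusion the count is 55 − 44 + 1 = 12.

12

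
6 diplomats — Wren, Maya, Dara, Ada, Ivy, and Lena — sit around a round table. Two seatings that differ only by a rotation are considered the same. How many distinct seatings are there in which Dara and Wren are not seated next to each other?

72

All circular seatings of 6 people number (5)! = 120.
Those with Dara next to Wren: fuse the pair into one unit and seat 5 units around a circle — 2·(4)! = 48.
Subtracting, 120 − 48 = 72.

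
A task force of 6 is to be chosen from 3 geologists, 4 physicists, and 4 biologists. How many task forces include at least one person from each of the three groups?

With no constraint there are C(11,6) = 462 possible selections.
Selections missing a whole group: no geologists → C(8,6) = 28; no physicists → C(7,6) = 7; no biologists → C(7,6) = 7.
Add back selections omitting two groups (i.e. drawn from a single group): C(3,6) + C(4,6) + C(4,6) = 0.
By inclusion–exclusion: 462 − 42 + 0 = 420.

420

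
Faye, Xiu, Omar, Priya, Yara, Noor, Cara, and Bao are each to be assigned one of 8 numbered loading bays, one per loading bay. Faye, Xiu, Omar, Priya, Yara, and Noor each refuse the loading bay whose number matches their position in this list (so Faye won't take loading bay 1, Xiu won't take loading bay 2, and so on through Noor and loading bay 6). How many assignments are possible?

Let Aᵢ (for 1 ≤ i ≤ 6) be the placements that put person i in their forbidden loading bay. Any j of these fix j positions, leaving (8−j)! ways to fill the rest, and there are C(6,j) ways to pick which j.
By inclusion–exclusion, the number of valid placements is Σ_{j=0}^{6} (−1)^j C(6,j)·(8−j)!.
Computing: 40320 − 30240 + 10800 − 2400 + 360 − 36 + 2 = 18806.

18806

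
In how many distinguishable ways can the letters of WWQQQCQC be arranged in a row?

420

WWQQQCQC has 8 letters with C appearing twice, Q appearing 4 times, and W appearing twice.
The number of distinct arrangements is 8!/(4!·2!·2!) = 40320/96 = 420.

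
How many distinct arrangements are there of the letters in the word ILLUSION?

The 8 letters of ILLUSION have repeats: I appearing twice and L appearing twice.
The number of distinct arrangements is 8!/(2!·2!) = 40320/4 = 10080.

10080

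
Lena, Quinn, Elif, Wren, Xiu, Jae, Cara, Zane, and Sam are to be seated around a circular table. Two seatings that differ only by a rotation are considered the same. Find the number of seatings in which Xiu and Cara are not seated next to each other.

30240

All circular seatings of 9 people number (8)! = 40320.
Seatings with Xiu beside Cara: treat them as a block with 2 internal orders, giving 2 × (7)! = 10080.
Subtracting, 40320 − 10080 = 30240.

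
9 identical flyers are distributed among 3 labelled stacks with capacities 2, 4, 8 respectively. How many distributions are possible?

Ignoring the caps, the number of non-negative solutions to x_1+…+x_3 = 9 is C(11,2) = 55.
Subtract solutions that violate a single cap (substitute x_i' = x_i − (cap_i+1)): x_1 ≥ 3 gives C(8,2) = 28; x_2 ≥ 5 gives C(6,2) = 15; x_3 ≥ 9 gives C(2,2) = 1. Together 44.
Add back pairs where two caps are both exceeded: 3 + 0 + 0 = 3.
By inclusion–exclusion the count is 55 − 44 + 3 = 14.

14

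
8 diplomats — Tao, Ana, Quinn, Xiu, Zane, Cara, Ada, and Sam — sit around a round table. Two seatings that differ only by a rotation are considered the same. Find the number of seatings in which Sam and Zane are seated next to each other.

Glue Sam and Zane into a block (2 internal orders). Seating 7 units around a circle gives (6)! arrangements.
So 2 × (6)! = 2 × 720 = 1440.

1440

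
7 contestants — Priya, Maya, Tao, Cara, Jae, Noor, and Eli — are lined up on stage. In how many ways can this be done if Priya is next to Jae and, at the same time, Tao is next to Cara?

480

Treat {Priya,Jae} as one block (2 orders) and {Tao,Cara} as another (2 orders).
That leaves 5 units to arrange: 2 × 2 × 5! = 4 × 120 = 480.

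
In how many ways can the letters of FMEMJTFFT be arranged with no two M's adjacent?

Total arrangements of FMEMJTFFT: 9!/(3!·2!·2!) = 15120.
Arrangements with the M's together: treat MM as one letter, giving (8)!/(3!·2!) = 3360.
Subtracting, 15120 − 3360 = 11760 arrangements keep the M's apart.

11760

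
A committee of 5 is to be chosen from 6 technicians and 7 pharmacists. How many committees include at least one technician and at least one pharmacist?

1260

Unrestricted: C(13,5) = 1287 ways to pick any 5 of the 13.
Subtract selections that omit an entire group: no technicians → C(7,5) = 21; no pharmacists → C(6,5) = 6.
Both groups omitted at once is impossible, so 1287 − 27 = 1260.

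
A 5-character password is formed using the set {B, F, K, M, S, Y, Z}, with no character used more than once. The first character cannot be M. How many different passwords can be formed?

The first character has 7−1 = 6 choices (anything except M).
The remaining 4 characters are filled from the other 6 symbols without repetition: 6 × 5 × 4 × 3 = 360.
Total: 6 × 360 = 2160.

2160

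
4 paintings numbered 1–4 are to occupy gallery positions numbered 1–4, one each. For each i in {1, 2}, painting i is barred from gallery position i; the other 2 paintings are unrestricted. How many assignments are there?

Let Aᵢ (for i ∈ {1, 2}) be the placements that put painting i in its forbidden gallery position. Any j of these fix j positions, leaving (4−j)! ways to fill the rest, and there are C(2,j) ways to pick which j.
By inclusion–exclusion, the number of valid placements is Σ_{j=0}^{2} (−1)^j C(2,j)·(4−j)!.
Computing: 24 − 12 + 2 = 14.

14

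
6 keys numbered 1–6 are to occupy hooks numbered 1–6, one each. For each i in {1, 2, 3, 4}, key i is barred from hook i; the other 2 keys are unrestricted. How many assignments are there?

Let Aᵢ (for 1 ≤ i ≤ 4) be the placements that put key i in its forbidden hook. Any j of these fix j positions, leaving (6−j)! ways to fill the rest, and there are C(4,j) ways to pick which j.
By inclusion–exclusion, the number of valid placements is Σ_{j=0}^{4} (−1)^j C(4,j)·(6−j)!.
Computing: 720 − 480 + 144 − 24 + 2 = 362.

362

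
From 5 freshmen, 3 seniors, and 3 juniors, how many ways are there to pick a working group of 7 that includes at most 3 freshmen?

Split by how many freshmen are chosen (0 through 3).
Sum: C(5,0)·C(6,7) + C(5,1)·C(6,6) + C(5,2)·C(6,5) + C(5,3)·C(6,4) = 0 + 5 + 60 + 150 = 215.

215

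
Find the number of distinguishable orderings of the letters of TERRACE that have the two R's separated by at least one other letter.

Total arrangements of TERRACE: 7!/(2!·2!) = 1260.
If the two R's are adjacent, glue them into one block, leaving 6 items to arrange: (6)!/(2!) = 360 ways.
Hence 1260 − 360 = 900.

900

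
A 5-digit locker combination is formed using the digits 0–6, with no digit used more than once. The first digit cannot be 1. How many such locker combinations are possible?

The first digit has 7−1 = 6 choices (anything except 1).
The remaining 4 digits are filled from the other 6 symbols without repetition: 6 × 5 × 4 × 3 = 360.
Total: 6 × 360 = 2160.

2160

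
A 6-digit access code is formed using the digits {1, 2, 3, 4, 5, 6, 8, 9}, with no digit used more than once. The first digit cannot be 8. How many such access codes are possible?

The first digit has 8−1 = 7 choices (anything except 8).
The remaining 5 digits are filled from the other 7 symbols without repetition: 7 × 6 × 5 × 4 × 3 = 2520.
Total: 7 × 2520 = 17640.

17640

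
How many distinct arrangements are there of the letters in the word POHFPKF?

Letter multiplicities in POHFPKF: F×2, H×1, K×1, O×1, P×2.
The number of distinct arrangements is 7!/(2!·2!) = 5040/4 = 1260.

1260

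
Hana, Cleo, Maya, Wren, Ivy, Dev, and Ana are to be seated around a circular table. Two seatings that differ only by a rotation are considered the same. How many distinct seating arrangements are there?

Fix one person's seat to break rotational symmetry; the remaining 6 people can be arranged in (6)! = 720 ways.

720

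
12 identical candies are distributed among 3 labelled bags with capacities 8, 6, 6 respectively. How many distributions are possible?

39

Without the upper bounds there are C(14,2) = 91 ways to split 12 among 3 bags.
Subtract solutions that violate a single cap (substitute x_i' = x_i − (cap_i+1)): x_1 ≥ 9 gives C(5,2) = 10; x_2 ≥ 7 gives C(7,2) = 21; x_3 ≥ 7 gives C(7,2) = 21. Together 52.
No two caps can be exceeded simultaneously, so the pair terms are all 0.
By inclusion–exclusion the count is 91 − 52 + 0 = 39.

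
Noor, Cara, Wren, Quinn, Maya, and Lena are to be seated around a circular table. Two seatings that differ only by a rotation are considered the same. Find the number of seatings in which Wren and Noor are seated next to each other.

48

Glue Wren and Noor into a block (2 internal orders). Seating 5 units around a circle gives (4)! arrangements.
So 2 × (4)! = 2 × 24 = 48.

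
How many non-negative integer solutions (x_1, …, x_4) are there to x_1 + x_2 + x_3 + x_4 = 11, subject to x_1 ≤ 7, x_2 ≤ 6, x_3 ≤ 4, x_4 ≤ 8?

By stars and bars, unrestricted non-negative solutions to x_1+…+x_4 = 11 number C(11+3,3) = 364.
Subtract solutions that violate a single cap (substitute x_i' = x_i − (cap_i+1)): x_1 ≥ 8 gives C(6,3) = 20; x_2 ≥ 7 gives C(7,3) = 35; x_3 ≥ 5 gives C(9,3) = 84; x_4 ≥ 9 gives C(5,3) = 10. Together 149.
No two caps can be exceeded simultaneously, so the pair terms are all 0.
By inclusion–exclusion the count is 364 − 149 + 0 = 215.

215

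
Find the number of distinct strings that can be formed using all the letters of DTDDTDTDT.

Letter multiplicities in DTDDTDTDT: D×5, T×4.
The number of distinct arrangements is 9!/(5!·4!) = 362880/2880 = 126.

126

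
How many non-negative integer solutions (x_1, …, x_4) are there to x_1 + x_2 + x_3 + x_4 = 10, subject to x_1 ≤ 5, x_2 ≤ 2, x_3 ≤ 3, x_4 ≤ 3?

19

Without the upper bounds there are C(13,3) = 286 ways to split 10 among 4 variables.
Subtract solutions that violate a single cap (substitute x_i' = x_i − (cap_i+1)): x_1 ≥ 6 gives C(7,3) = 35; x_2 ≥ 3 gives C(10,3) = 120; x_3 ≥ 4 gives C(9,3) = 84; x_4 ≥ 4 gives C(9,3) = 84. Together 323.
Add back pairs where two caps are both exceeded: 4 + 1 + 1 + 20 + 20 + 10 = 56.
By inclusion–exclusion the count is 286 − 323 + 56 = 19.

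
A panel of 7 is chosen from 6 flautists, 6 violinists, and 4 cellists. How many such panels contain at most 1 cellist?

4488

Split by how many cellists are chosen (0 through 1).
Sum: C(4,0)·C(12,7) + C(4,1)·C(12,6) = 792 + 3696 = 4488.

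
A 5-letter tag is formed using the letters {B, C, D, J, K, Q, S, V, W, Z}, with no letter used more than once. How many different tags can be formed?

With no repetition, fill the 5 letters in order: 10 choices, then 9, down to 6.
That product is 10 × 9 × 8 × 7 × 6 = 30240.

30240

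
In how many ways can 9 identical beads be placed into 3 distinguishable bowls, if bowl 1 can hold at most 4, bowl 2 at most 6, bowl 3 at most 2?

Ignoring the caps, the number of non-negative solutions to x_1+…+x_3 = 9 is C(11,2) = 55.
Subtract solutions that violate a single cap (substitute x_i' = x_i − (cap_i+1)): x_1 ≥ 5 gives C(6,2) = 15; x_2 ≥ 7 gives C(4,2) = 6; x_3 ≥ 3 gives C(8,2) = 28. Together 49.
Add back pairs where two caps are both exceeded: 0 + 3 + 0 = 3.
By inclusion–exclusion the count is 55 − 49 + 3 = 9.

9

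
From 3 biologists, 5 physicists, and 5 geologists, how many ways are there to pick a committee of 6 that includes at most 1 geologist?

308

Split by how many geologists are chosen (0 through 1).
Sum: C(5,0)·C(8,6) + C(5,1)·C(8,5) = 28 + 280 = 308.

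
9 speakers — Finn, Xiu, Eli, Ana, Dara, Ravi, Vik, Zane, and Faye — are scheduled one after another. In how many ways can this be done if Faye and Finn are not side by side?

282240

There are 9! = 362880 arrangements in all. If Faye and Finn are adjacent, merging them into one block gives 2·(8)! = 80640 arrangements.
So 362880 − 80640 = 282240 arrangements keep them apart.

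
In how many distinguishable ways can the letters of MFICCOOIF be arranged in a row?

Letter multiplicities in MFICCOOIF: C×2, F×2, I×2, M×1, O×2.
So there are 9! / (2!·2!·2!·2!) = 22680 distinguishable arrangements.

22680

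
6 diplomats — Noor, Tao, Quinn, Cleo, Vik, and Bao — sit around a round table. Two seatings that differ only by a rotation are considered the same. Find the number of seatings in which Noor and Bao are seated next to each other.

48

Glue Noor and Bao into a block (2 internal orders). Seating 5 units around a circle gives (4)! arrangements.
So 2 × (4)! = 2 × 24 = 48.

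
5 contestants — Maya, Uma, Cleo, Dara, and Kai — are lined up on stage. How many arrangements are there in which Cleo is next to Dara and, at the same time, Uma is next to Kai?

24

Treat {Cleo,Dara} as one block (2 orders) and {Uma,Kai} as another (2 orders).
That leaves 3 units to arrange: 2 × 2 × 3! = 4 × 6 = 24.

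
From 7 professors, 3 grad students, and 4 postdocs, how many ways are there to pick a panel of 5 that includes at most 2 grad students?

Split by how many grad students are chosen (0 through 2).
Sum: C(3,0)·C(11,5) + C(3,1)·C(11,4) + C(3,2)·C(11,3) = 462 + 990 + 495 = 1947.

1947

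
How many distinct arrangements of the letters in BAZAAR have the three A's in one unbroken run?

24

Treat the 3 copies of A as a single block. The multiset to arrange is then {AAA, B, R, Z}, 4 items in all.
All 4 items are distinct, so there are (4)! = 24 arrangements.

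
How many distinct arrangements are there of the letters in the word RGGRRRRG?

56

The 8 letters of RGGRRRRG have repeats: G appearing 3 times and R appearing 5 times.
The number of distinct arrangements is 8!/(5!·3!) = 40320/720 = 56.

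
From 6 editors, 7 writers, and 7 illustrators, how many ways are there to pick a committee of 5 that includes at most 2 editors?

13468

Split by how many editors are chosen (0 through 2).
Sum: C(6,0)·C(14,5) + C(6,1)·C(14,4) + C(6,2)·C(14,3) = 2002 + 6006 + 5460 = 13468.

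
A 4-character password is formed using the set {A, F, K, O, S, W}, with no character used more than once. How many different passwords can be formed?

This is a permutation of 4 out of 6: P(6,4) = 6!/2!.
6 × 5 × 4 × 3 = 360.

360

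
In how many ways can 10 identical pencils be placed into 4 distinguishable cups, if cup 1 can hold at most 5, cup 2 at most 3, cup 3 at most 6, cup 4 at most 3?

75

Without the upper bounds there are C(13,3) = 286 ways to split 10 among 4 cups.
Subtract solutions that violate a single cap (substitute x_i' = x_i − (cap_i+1)): x_1 ≥ 6 gives C(7,3) = 35; x_2 ≥ 4 gives C(9,3) = 84; x_3 ≥ 7 gives C(6,3) = 20; x_4 ≥ 4 gives C(9,3) = 84. Together 223.
Add back pairs where two caps are both exceeded: 1 + 0 + 1 + 0 + 10 + 0 = 12.
By inclusion–exclusion the count is 286 − 223 + 12 = 75.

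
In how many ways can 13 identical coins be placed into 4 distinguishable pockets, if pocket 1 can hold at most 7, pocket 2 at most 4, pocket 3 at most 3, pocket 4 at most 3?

By stars and bars, unrestricted non-negative solutions to x_1+…+x_4 = 13 number C(13+3,3) = 560.
Subtract solutions that violate a single cap (substitute x_i' = x_i − (cap_i+1)): x_1 ≥ 8 gives C(8,3) = 56; x_2 ≥ 5 gives C(11,3) = 165; x_3 ≥ 4 gives C(12,3) = 220; x_4 ≥ 4 gives C(12,3) = 220. Together 661.
Add back pairs where two caps are both exceeded: 1 + 4 + 4 + 35 + 35 + 56 = 135.
Subtract triples: 0 + 0 + 0 + 1 = 1.
By inclusion–exclusion the count is 560 − 661 + 135 − 1 = 33.

33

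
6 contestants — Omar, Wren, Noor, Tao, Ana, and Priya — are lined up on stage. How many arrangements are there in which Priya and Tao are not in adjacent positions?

480

There are 6! = 720 arrangements in all. If Priya and Tao are adjacent, merging them into one block gives 2·(5)! = 240 arrangements.
So 720 − 240 = 480 arrangements keep them apart.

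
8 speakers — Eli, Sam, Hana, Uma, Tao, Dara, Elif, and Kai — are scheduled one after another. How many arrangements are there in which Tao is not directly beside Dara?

30240

Of the 8! = 40320 arrangements, those with Tao and Dara adjacent number 2 × 7! = 10080 (treat the pair as a block with 2 internal orders).
So 40320 − 10080 = 30240 arrangements keep them apart.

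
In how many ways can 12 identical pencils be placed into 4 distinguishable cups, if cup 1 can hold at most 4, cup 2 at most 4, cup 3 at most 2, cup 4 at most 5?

By stars and bars, unrestricted non-negative solutions to x_1+…+x_4 = 12 number C(12+3,3) = 455.
Subtract solutions that violate a single cap (substitute x_i' = x_i − (cap_i+1)): x_1 ≥ 5 gives C(10,3) = 120; x_2 ≥ 5 gives C(10,3) = 120; x_3 ≥ 3 gives C(12,3) = 220; x_4 ≥ 6 gives C(9,3) = 84. Together 544.
Add back pairs where two caps are both exceeded: 10 + 35 + 4 + 35 + 4 + 20 = 108.
By inclusion–exclusion the count is 455 − 544 + 108 = 19.

19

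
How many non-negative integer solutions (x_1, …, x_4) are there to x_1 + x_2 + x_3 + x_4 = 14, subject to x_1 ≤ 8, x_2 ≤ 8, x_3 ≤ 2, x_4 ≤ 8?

Ignoring the caps, the number of non-negative solutions to x_1+…+x_4 = 14 is C(17,3) = 680.
Subtract solutions that violate a single cap (substitute x_i' = x_i − (cap_i+1)): x_1 ≥ 9 gives C(8,3) = 56; x_2 ≥ 9 gives C(8,3) = 56; x_3 ≥ 3 gives C(14,3) = 364; x_4 ≥ 9 gives C(8,3) = 56. Together 532.
Add back pairs where two caps are both exceeded: 0 + 10 + 0 + 10 + 0 + 10 = 30.
By inclusion–exclusion the count is 680 − 532 + 30 = 178.

178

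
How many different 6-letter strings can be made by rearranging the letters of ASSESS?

30

Letter multiplicities in ASSESS: A×1, E×1, S×4.
So there are 6! / (4!) = 30 distinguishable arrangements.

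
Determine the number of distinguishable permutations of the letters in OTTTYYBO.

OTTTYYBO has 8 letters with O appearing twice, T appearing 3 times, and Y appearing twice.
The number of distinct arrangements is 8!/(3!·2!·2!) = 40320/24 = 1680.

1680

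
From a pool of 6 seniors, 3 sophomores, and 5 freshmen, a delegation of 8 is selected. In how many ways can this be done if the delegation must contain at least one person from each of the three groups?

2828

Unrestricted: C(14,8) = 3003 ways to pick any 8 of the 14.
Subtract selections that omit an entire group: no seniors → C(8,8) = 1; no sophomores → C(11,8) = 165; no freshmen → C(9,8) = 9.
Add back selections omitting two groups (i.e. drawn from a single group): C(6,8) + C(3,8) + C(5,8) = 0.
By inclusion–exclusion: 3003 − 175 + 0 = 2828.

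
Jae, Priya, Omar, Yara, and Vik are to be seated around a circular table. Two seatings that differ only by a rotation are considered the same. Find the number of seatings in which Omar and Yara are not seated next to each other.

All circular seatings of 5 people number (4)! = 24.
Those with Omar next to Yara: fuse the pair into one unit and seat 4 units around a circle — 2·(3)! = 12.
Subtracting, 24 − 12 = 12.

12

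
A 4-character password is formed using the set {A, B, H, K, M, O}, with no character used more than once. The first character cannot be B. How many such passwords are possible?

300

The first character has 6−1 = 5 choices (anything except B).
The remaining 3 characters are filled from the other 5 symbols without repetition: 5 × 4 × 3 = 60.
Total: 5 × 60 = 300.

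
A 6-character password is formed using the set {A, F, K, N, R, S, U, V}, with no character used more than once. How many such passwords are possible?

With no repetition, fill the 6 characters in order: 8 choices, then 7, down to 3.
That product is 8 × 7 × 6 × 5 × 4 × 3 = 20160.

20160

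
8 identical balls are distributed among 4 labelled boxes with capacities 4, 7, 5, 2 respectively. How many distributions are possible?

Without the upper bounds there are C(11,3) = 165 ways to split 8 among 4 boxes.
Subtract solutions that violate a single cap (substitute x_i' = x_i − (cap_i+1)): x_1 ≥ 5 gives C(6,3) = 20; x_2 ≥ 8 gives C(3,3) = 1; x_3 ≥ 6 gives C(5,3) = 10; x_4 ≥ 3 gives C(8,3) = 56. Together 87.
Add back pairs where two caps are both exceeded: 0 + 0 + 1 + 0 + 0 + 0 = 1.
By inclusion–exclusion the count is 165 − 87 + 1 = 79.

79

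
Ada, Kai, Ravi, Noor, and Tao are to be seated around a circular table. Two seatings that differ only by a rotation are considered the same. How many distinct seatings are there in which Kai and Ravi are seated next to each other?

Glue Kai and Ravi into a block (2 internal orders). Seating 4 units around a circle gives (3)! arrangements.
So 2 × (3)! = 2 × 6 = 12.

12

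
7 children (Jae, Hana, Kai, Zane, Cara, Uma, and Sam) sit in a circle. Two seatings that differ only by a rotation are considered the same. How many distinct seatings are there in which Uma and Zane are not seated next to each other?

480

All circular seatings of 7 people number (6)! = 720.
Seatings with Uma beside Zane: treat them as a block with 2 internal orders, giving 2 × (5)! = 240.
Subtracting, 720 − 240 = 480.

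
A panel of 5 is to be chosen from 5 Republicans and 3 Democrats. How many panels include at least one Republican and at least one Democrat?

55

Unrestricted: C(8,5) = 56 ways to pick any 5 of the 8.
Selections missing a whole group: no Republicans → C(3,5) = 0; no Democrats → C(5,5) = 1.
Both groups omitted at once is impossible, so 56 − 1 = 55.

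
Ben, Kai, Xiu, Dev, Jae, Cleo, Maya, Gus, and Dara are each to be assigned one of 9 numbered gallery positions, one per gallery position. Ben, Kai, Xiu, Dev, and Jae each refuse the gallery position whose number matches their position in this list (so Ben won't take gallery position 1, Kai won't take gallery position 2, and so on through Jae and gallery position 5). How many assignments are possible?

Let Aᵢ (for 1 ≤ i ≤ 5) be the placements that put person i in their forbidden gallery position. Any j of these fix j positions, leaving (9−j)! ways to fill the rest, and there are C(5,j) ways to pick which j.
By inclusion–exclusion, the number of valid placements is Σ_{j=0}^{5} (−1)^j C(5,j)·(9−j)!.
Computing: 362880 − 201600 + 50400 − 7200 + 600 − 24 = 205056.

205056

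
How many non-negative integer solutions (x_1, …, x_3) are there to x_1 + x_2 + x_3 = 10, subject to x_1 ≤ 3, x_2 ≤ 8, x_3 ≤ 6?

Ignoring the caps, the number of non-negative solutions to x_1+…+x_3 = 10 is C(12,2) = 66.
Subtract solutions that violate a single cap (substitute x_i' = x_i − (cap_i+1)): x_1 ≥ 4 gives C(8,2) = 28; x_2 ≥ 9 gives C(3,2) = 3; x_3 ≥ 7 gives C(5,2) = 10. Together 41.
No two caps can be exceeded simultaneously, so the pair terms are all 0.
By inclusion–exclusion the count is 66 − 41 + 0 = 25.

25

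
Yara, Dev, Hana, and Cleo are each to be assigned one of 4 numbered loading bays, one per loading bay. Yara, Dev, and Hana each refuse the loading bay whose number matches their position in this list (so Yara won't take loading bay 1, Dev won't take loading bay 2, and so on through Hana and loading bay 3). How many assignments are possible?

Let Aᵢ (for i ∈ {1, 2, 3}) be the placements that put person i in their forbidden loading bay. Any j of these fix j positions, leaving (4−j)! ways to fill the rest, and there are C(3,j) ways to pick which j.
By inclusion–exclusion, the number of valid placements is Σ_{j=0}^{3} (−1)^j C(3,j)·(4−j)!.
Computing: 24 − 18 + 6 − 1 = 11.

11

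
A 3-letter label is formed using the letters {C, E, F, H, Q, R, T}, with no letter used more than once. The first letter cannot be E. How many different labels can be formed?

180

The first letter has 7−1 = 6 choices (anything except E).
The remaining 2 letters are filled from the other 6 symbols without repetition: 6 × 5 = 30.
Total: 6 × 30 = 180.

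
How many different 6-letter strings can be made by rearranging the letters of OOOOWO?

6

OOOOWO has 6 letters with O appearing 5 times.
So there are 6! / (5!) = 6 distinguishable arrangements.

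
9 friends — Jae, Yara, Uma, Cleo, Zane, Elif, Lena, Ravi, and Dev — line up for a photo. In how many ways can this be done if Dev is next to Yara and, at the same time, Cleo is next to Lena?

20160

Treat {Dev,Yara} as one block (2 orders) and {Cleo,Lena} as another (2 orders).
That leaves 7 units to arrange: 2 × 2 × 7! = 4 × 5040 = 20160.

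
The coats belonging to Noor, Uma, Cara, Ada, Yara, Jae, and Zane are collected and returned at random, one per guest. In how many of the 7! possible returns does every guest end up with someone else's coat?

1854

Let Aᵢ be the assignments in which guest i gets their own coat. We want the size of the complement of A₁∪…∪A_7.
By inclusion–exclusion this is Σ_{j=0}^{7} (−1)^j C(7,j)·(7−j)!.
Computing: 5040 − 5040 + 2520 − 840 + 210 − 42 + 7 − 1 = 1854.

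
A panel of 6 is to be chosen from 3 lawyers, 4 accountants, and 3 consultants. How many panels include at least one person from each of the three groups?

Unrestricted: C(10,6) = 210 ways to pick any 6 of the 10.
Subtract selections that omit an entire group: no lawyers → C(7,6) = 7; no accountants → C(6,6) = 1; no consultants → C(7,6) = 7.
Add back selections omitting two groups (i.e. drawn from a single group): C(3,6) + C(4,6) + C(3,6) = 0.
By inclusion–exclusion: 210 − 15 + 0 = 195.

195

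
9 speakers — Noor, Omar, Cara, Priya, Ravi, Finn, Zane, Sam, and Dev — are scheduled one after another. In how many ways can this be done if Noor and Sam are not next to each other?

282240

Of the 9! = 362880 arrangements, those with Noor and Sam adjacent number 2 × 8! = 80640 (treat the pair as a block with 2 internal orders).
Complementary counting: 362880 − 80640 = 282240.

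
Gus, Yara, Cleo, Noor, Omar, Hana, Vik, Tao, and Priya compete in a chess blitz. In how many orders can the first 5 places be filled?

There are 9 choices for 1st place, 8 for 2nd, and so on down to 5 for position 5.
That gives 9 × 8 × 7 × 6 × 5 = 15120.

15120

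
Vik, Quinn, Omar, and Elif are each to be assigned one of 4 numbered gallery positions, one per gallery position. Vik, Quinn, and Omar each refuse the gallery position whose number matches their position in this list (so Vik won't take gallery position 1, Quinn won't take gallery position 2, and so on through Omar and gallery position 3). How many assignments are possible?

Let Aᵢ (for i ∈ {1, 2, 3}) be the placements that put person i in their forbidden gallery position. Any j of these fix j positions, leaving (4−j)! ways to fill the rest, and there are C(3,j) ways to pick which j.
By inclusion–exclusion, the number of valid placements is Σ_{j=0}^{3} (−1)^j C(3,j)·(4−j)!.
Computing: 24 − 18 + 6 − 1 = 11.

11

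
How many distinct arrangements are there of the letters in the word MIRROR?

The 6 letters of MIRROR have repeats: R appearing 3 times.
Dividing 6! = 720 by 3! = 6 for the repeated letters gives 120.

120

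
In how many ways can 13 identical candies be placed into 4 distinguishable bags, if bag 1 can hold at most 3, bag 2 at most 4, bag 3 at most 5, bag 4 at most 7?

69

Ignoring the caps, the number of non-negative solutions to x_1+…+x_4 = 13 is C(16,3) = 560.
Subtract solutions that violate a single cap (substitute x_i' = x_i − (cap_i+1)): x_1 ≥ 4 gives C(12,3) = 220; x_2 ≥ 5 gives C(11,3) = 165; x_3 ≥ 6 gives C(10,3) = 120; x_4 ≥ 8 gives C(8,3) = 56. Together 561.
Add back pairs where two caps are both exceeded: 35 + 20 + 4 + 10 + 1 + 0 = 70.
By inclusion–exclusion the count is 560 − 561 + 70 = 69.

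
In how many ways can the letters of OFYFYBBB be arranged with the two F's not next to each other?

Total arrangements of OFYFYBBB: 8!/(3!·2!·2!) = 1680.
Arrangements with the F's together: treat FF as one letter, giving (7)!/(3!·2!) = 420.
Subtracting, 1680 − 420 = 1260 arrangements keep the F's apart.

1260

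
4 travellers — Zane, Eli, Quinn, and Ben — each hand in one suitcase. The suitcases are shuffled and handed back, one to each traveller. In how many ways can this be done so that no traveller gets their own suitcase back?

This is the derangement count D_4: permutations of 4 items with no fixed point.
By inclusion–exclusion this is Σ_{j=0}^{4} (−1)^j C(4,j)·(4−j)!.
Computing: 24 − 24 + 12 − 4 + 1 = 9.

9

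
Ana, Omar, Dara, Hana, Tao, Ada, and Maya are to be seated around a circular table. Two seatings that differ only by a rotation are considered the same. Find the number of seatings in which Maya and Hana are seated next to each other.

240

Glue Maya and Hana into a block (2 internal orders). Seating 6 units around a circle gives (5)! arrangements.
So 2 × (5)! = 2 × 120 = 240.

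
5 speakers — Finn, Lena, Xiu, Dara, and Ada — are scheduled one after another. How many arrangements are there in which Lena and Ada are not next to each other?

There are 5! = 120 arrangements in all. If Lena and Ada are adjacent, merging them into one block gives 2·(4)! = 48 arrangements.
Complementary counting: 120 − 48 = 72.

72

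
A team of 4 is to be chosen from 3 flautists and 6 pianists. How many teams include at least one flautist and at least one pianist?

111

Unrestricted: C(9,4) = 126 ways to pick any 4 of the 9.
Selections missing a whole group: no flautists → C(6,4) = 15; no pianists → C(3,4) = 0.
Both groups omitted at once is impossible, so 126 − 15 = 111.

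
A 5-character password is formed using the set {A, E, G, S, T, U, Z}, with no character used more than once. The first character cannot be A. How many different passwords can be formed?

2160

The first character has 7−1 = 6 choices (anything except A).
The remaining 4 characters are filled from the other 6 symbols without repetition: 6 × 5 × 4 × 3 = 360.
Total: 6 × 360 = 2160.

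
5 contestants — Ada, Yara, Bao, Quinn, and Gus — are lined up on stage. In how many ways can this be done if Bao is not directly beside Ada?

Of the 5! = 120 arrangements, those with Bao and Ada adjacent number 2 × 4! = 48 (treat the pair as a block with 2 internal orders).
Complementary counting: 120 − 48 = 72.

72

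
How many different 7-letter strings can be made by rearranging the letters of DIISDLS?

630

The 7 letters of DIISDLS have repeats: D appearing twice, I appearing twice, and S appearing twice.
Dividing 7! = 5040 by 2!·2!·2! = 8 for the repeated letters gives 630.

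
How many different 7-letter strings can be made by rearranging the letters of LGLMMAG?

630

The 7 letters of LGLMMAG have repeats: G appearing twice, L appearing twice, and M appearing twice.
So there are 7! / (2!·2!·2!) = 630 distinguishable arrangements.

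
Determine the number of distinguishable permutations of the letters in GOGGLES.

840

GOGGLES has 7 letters with G appearing 3 times.
So there are 7! / (3!) = 840 distinguishable arrangements.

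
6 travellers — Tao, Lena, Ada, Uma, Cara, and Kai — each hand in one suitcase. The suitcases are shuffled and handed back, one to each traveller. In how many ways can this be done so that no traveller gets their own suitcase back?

265

Count assignments avoiding every fixed point. For any j of the 6 travellers fixed to their own suitcase, the other 6−j can be arranged in (6−j)! ways.
By inclusion–exclusion this is Σ_{j=0}^{6} (−1)^j C(6,j)·(6−j)!.
Computing: 720 − 720 + 360 − 120 + 30 − 6 + 1 = 265.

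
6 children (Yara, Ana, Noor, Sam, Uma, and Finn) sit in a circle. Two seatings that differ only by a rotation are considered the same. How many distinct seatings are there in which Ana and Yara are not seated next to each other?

72

All circular seatings of 6 people number (5)! = 120.
Seatings with Ana beside Yara: treat them as a block with 2 internal orders, giving 2 × (4)! = 48.
Subtracting, 120 − 48 = 72.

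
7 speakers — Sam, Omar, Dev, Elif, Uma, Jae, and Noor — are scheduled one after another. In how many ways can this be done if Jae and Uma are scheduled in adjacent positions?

Place the 5 others and the Jae-Uma pair as 6 objects in a line; the pair has 2 internal arrangements.
So the count is 2·(6)! = 1440.

1440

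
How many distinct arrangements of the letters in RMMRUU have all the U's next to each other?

30

Treat the 2 copies of U as a single block. The multiset to arrange is then {UU, M, M, R, R}, 5 items in all.
That gives (5)!/(2!·2!) = 30 arrangements.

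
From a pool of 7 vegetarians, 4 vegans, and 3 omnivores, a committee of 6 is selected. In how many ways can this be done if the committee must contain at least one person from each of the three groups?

Unrestricted: C(14,6) = 3003 ways to pick any 6 of the 14.
Subtract selections that omit an entire group: no vegetarians → C(7,6) = 7; no vegans → C(10,6) = 210; no omnivores → C(11,6) = 462.
Add back selections omitting two groups (i.e. drawn from a single group): C(7,6) + C(4,6) + C(3,6) = 7.
By inclusion–exclusion: 3003 − 679 + 7 = 2331.

2331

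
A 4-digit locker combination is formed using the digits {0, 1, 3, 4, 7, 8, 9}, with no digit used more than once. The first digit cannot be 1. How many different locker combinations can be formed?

720

The first digit has 7−1 = 6 choices (anything except 1).
The remaining 3 digits are filled from the other 6 symbols without repetition: 6 × 5 × 4 = 120.
Total: 6 × 120 = 720.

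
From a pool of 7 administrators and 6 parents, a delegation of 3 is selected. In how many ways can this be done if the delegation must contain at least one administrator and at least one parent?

Unrestricted: C(13,3) = 286 ways to pick any 3 of the 13.
Selections missing a whole group: no administrators → C(6,3) = 20; no parents → C(7,3) = 35.
Both groups omitted at once is impossible, so 286 − 55 = 231.

231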